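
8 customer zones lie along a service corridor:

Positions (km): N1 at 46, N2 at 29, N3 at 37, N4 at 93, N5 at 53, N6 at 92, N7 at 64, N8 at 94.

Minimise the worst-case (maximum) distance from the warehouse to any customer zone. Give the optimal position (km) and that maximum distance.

location 61.5, max distance 32.5

The 1-center on a line is the midpoint of the two extreme points: leftmost at 29, rightmost at 94.
Optimal location = (29 + 94)/2 = 61.5; maximum distance = (94 − 29)/2 = 32.5.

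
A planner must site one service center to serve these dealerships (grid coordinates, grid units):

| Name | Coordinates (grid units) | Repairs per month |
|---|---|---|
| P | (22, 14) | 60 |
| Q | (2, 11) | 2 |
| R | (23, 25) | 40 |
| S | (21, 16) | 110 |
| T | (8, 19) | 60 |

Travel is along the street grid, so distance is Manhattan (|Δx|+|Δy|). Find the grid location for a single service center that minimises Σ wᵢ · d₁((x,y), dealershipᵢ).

Manhattan distance separates: Σwᵢ(|x−xᵢ|+|y−yᵢ|) = Σwᵢ|x−xᵢ| + Σwᵢ|y−yᵢ|, so x and y are optimised independently as 1-D weighted medians.
Total weight W = 272; half = 136.
x-coordinate, sorted with cumulative weight:
  x=2 (Q, w=2) cum 2
  x=8 (T, w=60) cum 62
  x=21 (S, w=110) cum 172  ← median
  x=22 (P, w=60) cum 232
  x=23 (R, w=40) cum 272
⇒ x* = 21
y-coordinate, sorted with cumulative weight:
  y=11 (Q, w=2) cum 2
  y=14 (P, w=60) cum 62
  y=16 (S, w=110) cum 172  ← median
  y=19 (T, w=60) cum 232
  y=25 (R, w=40) cum 272
⇒ y* = 16

(21, 16)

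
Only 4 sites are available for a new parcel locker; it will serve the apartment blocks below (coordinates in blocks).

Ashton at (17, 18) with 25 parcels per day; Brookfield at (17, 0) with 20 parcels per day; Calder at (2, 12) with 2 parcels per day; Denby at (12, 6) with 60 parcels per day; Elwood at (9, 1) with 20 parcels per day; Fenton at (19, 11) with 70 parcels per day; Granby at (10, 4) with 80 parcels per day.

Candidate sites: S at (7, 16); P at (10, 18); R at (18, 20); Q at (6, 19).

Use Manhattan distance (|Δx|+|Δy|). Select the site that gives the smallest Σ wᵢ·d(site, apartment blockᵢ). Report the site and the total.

Total weighted distance at each candidate:
  S (7, 16): total = 4468
  P (10, 18): total = 4143
  R (18, 20): total = 4923
  Q (6, 19): total = 5472
Minimum is at P with total 4143 blocks.

P, total 4143 blocks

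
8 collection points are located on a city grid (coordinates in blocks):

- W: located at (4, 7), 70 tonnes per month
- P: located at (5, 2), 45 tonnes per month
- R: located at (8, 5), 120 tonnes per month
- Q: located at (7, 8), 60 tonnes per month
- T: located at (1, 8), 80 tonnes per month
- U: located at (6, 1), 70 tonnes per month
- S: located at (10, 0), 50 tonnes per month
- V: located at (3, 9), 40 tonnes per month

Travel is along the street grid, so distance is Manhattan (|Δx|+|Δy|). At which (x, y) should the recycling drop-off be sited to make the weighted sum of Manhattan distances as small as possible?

Manhattan distance separates: Σwᵢ(|x−xᵢ|+|y−yᵢ|) = Σwᵢ|x−xᵢ| + Σwᵢ|y−yᵢ|, so x and y are optimised independently as 1-D weighted medians.
Total weight W = 535; half = 267.5.
x-coordinate, sorted with cumulative weight:
  x=1 (T, w=80) cum 80
  x=3 (V, w=40) cum 120
  x=4 (W, w=70) cum 190
  x=5 (P, w=45) cum 235
  x=6 (U, w=70) cum 305  ← median
  x=7 (Q, w=60) cum 365
  x=8 (R, w=120) cum 485
  x=10 (S, w=50) cum 535
⇒ x* = 6
y-coordinate, sorted with cumulative weight:
  y=0 (S, w=50) cum 50
  y=1 (U, w=70) cum 120
  y=2 (P, w=45) cum 165
  y=5 (R, w=120) cum 285  ← median
  y=7 (W, w=70) cum 355
  y=8 (Q, w=60) cum 415
  y=8 (T, w=80) cum 495
  y=9 (V, w=40) cum 535
⇒ y* = 5

(6, 5)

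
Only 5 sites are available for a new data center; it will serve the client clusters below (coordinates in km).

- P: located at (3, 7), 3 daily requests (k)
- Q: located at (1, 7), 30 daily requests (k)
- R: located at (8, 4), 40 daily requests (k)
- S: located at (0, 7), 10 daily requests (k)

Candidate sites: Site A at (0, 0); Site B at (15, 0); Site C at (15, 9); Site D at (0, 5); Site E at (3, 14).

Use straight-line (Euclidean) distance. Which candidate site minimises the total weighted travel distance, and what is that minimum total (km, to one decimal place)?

Total weighted distance at each candidate:
  Site A (0, 0): total = 662.8
  Site B (15, 0): total = 999.3
  Site C (15, 9): total = 956.2
  Site D (0, 5): total = 420.4
  Site E (3, 14): total = 762.8
Minimum is at Site D with total 420.4 km.

Site D, total 420.4 km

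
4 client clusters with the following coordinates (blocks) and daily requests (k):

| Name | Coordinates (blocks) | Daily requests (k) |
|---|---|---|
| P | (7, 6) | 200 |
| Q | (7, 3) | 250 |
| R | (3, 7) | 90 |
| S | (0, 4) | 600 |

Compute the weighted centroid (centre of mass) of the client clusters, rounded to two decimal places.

The minimiser of Σwᵢ‖p−pᵢ‖² is the weighted centroid p* = (Σwᵢpᵢ)/(Σwᵢ).
Σwᵢ = 1140.
Σwᵢxᵢ = 200·7 + 250·7 + 90·3 + 600·0 = 3420.
Σwᵢyᵢ = 200·6 + 250·3 + 90·7 + 600·4 = 4980.
x* = 3420/1140 = 3.00, y* = 4980/1140 = 4.37.

(3.00, 4.37)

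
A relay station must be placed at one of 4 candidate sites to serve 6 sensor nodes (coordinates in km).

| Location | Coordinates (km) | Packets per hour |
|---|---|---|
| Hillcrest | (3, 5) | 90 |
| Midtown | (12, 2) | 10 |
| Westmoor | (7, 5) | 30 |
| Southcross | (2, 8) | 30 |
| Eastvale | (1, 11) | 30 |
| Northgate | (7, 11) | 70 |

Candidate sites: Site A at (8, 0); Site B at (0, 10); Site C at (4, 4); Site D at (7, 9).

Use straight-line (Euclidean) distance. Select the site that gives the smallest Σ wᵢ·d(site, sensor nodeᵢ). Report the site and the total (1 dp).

Total weighted distance at each candidate:
  Site A (8, 0): total = 2298.4
  Site B (0, 10): total = 1549.3
  Site C (4, 4): total = 1200.4
  Site D (7, 9): total = 1197.8
Minimum is at Site D with total 1197.8 km.

Site D, total 1197.8 km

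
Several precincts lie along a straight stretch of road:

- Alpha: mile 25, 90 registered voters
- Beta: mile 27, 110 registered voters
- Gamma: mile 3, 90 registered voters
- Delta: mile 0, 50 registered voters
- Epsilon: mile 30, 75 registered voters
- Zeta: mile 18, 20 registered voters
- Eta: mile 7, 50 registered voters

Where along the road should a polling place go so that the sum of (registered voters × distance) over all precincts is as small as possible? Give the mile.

x = 25

For a sum of weighted absolute distances on a line, the optimum is the weighted median (not the mean). Total weight W = 485; half-weight = 242.5.
Sort by position and accumulate weight:
  mile 0 (Delta, w=50) → cum 50
  mile 3 (Gamma, w=90) → cum 140
  mile 7 (Eta, w=50) → cum 190
  mile 18 (Zeta, w=20) → cum 210
  mile 25 (Alpha, w=90) → cum 300  ≥ 242.5 → median here
  mile 27 (Beta, w=110) → cum 410
  mile 30 (Epsilon, w=75) → cum 485
Optimal location: mile 25.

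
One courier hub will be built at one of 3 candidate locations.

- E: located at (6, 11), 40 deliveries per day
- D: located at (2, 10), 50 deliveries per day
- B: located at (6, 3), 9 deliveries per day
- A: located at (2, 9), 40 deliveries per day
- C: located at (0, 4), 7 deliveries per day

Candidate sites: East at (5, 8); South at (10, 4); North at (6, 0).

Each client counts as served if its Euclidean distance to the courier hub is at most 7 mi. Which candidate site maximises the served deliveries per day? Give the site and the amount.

Coverage radius r = 7 mi; a point is covered iff (Δx)²+(Δy)² ≤ 7² = 49.
  East (5, 8): covers {E, D, B, A, C} → 146
  South (10, 4): covers {B} → 9
  North (6, 0): covers {B} → 9
Maximum coverage at East: 146 deliveries per day.

East, covering 146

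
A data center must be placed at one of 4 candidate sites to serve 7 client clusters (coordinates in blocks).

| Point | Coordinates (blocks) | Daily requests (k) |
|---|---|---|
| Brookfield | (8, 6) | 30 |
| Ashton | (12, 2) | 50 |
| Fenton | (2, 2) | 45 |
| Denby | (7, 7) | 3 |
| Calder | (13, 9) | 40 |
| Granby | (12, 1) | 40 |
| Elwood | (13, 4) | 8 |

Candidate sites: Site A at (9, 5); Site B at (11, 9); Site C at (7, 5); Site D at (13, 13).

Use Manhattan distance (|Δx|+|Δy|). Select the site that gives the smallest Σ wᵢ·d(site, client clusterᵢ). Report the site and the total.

Total weighted distance at each candidate:
  Site A (9, 5): total = 1462
  Site B (11, 9): total = 1814
  Site C (7, 5): total = 1642
  Site D (13, 13): total = 2738
Minimum is at Site A with total 1462 blocks.

Site A, total 1462 blocks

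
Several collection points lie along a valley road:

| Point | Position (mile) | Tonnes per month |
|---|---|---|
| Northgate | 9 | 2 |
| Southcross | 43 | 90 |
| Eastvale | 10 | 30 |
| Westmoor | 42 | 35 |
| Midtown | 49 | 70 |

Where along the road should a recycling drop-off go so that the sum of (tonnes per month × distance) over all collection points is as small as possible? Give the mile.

For a sum of weighted absolute distances on a line, the optimum is the weighted median (not the mean). Total weight W = 227; half-weight = 113.5.
Sort by position and accumulate weight:
  mile 9 (Northgate, w=2) → cum 2
  mile 10 (Eastvale, w=30) → cum 32
  mile 42 (Westmoor, w=35) → cum 67
  mile 43 (Southcross, w=90) → cum 157  ≥ 113.5 → median here
  mile 49 (Midtown, w=70) → cum 227
Optimal location: mile 43.

x = 43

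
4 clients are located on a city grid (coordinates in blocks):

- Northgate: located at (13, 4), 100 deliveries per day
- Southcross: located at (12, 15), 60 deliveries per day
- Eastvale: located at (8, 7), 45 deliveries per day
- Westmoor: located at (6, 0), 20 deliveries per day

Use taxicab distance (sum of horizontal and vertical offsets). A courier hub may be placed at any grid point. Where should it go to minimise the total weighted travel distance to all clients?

(12, 4)

Manhattan distance separates: Σwᵢ(|x−xᵢ|+|y−yᵢ|) = Σwᵢ|x−xᵢ| + Σwᵢ|y−yᵢ|, so x and y are optimised independently as 1-D weighted medians.
Total weight W = 225; half = 112.5.
x-coordinate, sorted with cumulative weight:
  x=6 (Westmoor, w=20) cum 20
  x=8 (Eastvale, w=45) cum 65
  x=12 (Southcross, w=60) cum 125  ← median
  x=13 (Northgate, w=100) cum 225
⇒ x* = 12
y-coordinate, sorted with cumulative weight:
  y=0 (Westmoor, w=20) cum 20
  y=4 (Northgate, w=100) cum 120  ← median
  y=7 (Eastvale, w=45) cum 165
  y=15 (Southcross, w=60) cum 225
⇒ y* = 4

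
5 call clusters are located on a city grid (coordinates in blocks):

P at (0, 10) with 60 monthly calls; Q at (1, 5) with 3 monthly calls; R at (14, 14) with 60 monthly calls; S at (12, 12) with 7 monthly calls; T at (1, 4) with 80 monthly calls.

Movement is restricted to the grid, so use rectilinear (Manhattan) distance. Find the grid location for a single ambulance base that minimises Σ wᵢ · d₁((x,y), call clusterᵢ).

Manhattan distance separates: Σwᵢ(|x−xᵢ|+|y−yᵢ|) = Σwᵢ|x−xᵢ| + Σwᵢ|y−yᵢ|, so x and y are optimised independently as 1-D weighted medians.
Total weight W = 210; half = 105.
x-coordinate, sorted with cumulative weight:
  x=0 (P, w=60) cum 60
  x=1 (Q, w=3) cum 63
  x=1 (T, w=80) cum 143  ← median
  x=12 (S, w=7) cum 150
  x=14 (R, w=60) cum 210
⇒ x* = 1
y-coordinate, sorted with cumulative weight:
  y=4 (T, w=80) cum 80
  y=5 (Q, w=3) cum 83
  y=10 (P, w=60) cum 143  ← median
  y=12 (S, w=7) cum 150
  y=14 (R, w=60) cum 210
⇒ y* = 10

(1, 10)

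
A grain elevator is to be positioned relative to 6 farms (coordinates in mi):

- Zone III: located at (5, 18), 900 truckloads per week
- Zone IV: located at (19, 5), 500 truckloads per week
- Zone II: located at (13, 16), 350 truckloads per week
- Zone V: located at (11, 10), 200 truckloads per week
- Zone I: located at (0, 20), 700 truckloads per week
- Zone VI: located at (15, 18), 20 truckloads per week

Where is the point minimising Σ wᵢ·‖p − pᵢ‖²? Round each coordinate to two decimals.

(7.88, 15.23)

The minimiser of Σwᵢ‖p−pᵢ‖² is the weighted centroid p* = (Σwᵢpᵢ)/(Σwᵢ).
Σwᵢ = 2670.
Σwᵢxᵢ = 900·5 + 500·19 + 350·13 + 200·11 + 700·0 + 20·15 = 21050.
Σwᵢyᵢ = 900·18 + 500·5 + 350·16 + 200·10 + 700·20 + 20·18 = 40660.
x* = 21050/2670 = 7.88, y* = 40660/2670 = 15.23.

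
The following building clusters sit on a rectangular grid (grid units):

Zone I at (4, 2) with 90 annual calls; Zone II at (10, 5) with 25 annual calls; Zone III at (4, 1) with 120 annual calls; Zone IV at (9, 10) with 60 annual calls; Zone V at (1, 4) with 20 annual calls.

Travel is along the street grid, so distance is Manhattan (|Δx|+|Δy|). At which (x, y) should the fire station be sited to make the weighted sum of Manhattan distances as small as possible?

(4, 2)

Manhattan distance separates: Σwᵢ(|x−xᵢ|+|y−yᵢ|) = Σwᵢ|x−xᵢ| + Σwᵢ|y−yᵢ|, so x and y are optimised independently as 1-D weighted medians.
Total weight W = 315; half = 157.5.
x-coordinate, sorted with cumulative weight:
  x=1 (Zone V, w=20) cum 20
  x=4 (Zone I, w=90) cum 110
  x=4 (Zone III, w=120) cum 230  ← median
  x=9 (Zone IV, w=60) cum 290
  x=10 (Zone II, w=25) cum 315
⇒ x* = 4
y-coordinate, sorted with cumulative weight:
  y=1 (Zone III, w=120) cum 120
  y=2 (Zone I, w=90) cum 210  ← median
  y=4 (Zone V, w=20) cum 230
  y=5 (Zone II, w=25) cum 255
  y=10 (Zone IV, w=60) cum 315
⇒ y* = 2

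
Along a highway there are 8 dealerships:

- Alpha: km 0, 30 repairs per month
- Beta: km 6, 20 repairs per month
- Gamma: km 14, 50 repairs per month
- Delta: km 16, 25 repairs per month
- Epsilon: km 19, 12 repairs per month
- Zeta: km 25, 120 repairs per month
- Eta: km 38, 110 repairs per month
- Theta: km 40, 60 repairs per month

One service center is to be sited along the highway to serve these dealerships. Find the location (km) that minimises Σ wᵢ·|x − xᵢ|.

For a sum of weighted absolute distances on a line, the optimum is the weighted median (not the mean). Total weight W = 427; half-weight = 213.5.
Sort by position and accumulate weight:
  km 0 (Alpha, w=30) → cum 30
  km 6 (Beta, w=20) → cum 50
  km 14 (Gamma, w=50) → cum 100
  km 16 (Delta, w=25) → cum 125
  km 19 (Epsilon, w=12) → cum 137
  km 25 (Zeta, w=120) → cum 257  ≥ 213.5 → median here
  km 38 (Eta, w=110) → cum 367
  km 40 (Theta, w=60) → cum 427
Optimal location: km 25.

x = 25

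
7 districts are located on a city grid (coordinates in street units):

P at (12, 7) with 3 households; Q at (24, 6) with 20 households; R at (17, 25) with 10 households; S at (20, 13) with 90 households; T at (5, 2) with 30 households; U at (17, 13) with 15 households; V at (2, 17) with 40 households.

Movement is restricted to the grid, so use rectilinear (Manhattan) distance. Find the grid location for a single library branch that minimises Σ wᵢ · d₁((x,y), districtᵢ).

Manhattan distance separates: Σwᵢ(|x−xᵢ|+|y−yᵢ|) = Σwᵢ|x−xᵢ| + Σwᵢ|y−yᵢ|, so x and y are optimised independently as 1-D weighted medians.
Total weight W = 208; half = 104.
x-coordinate, sorted with cumulative weight:
  x=2 (V, w=40) cum 40
  x=5 (T, w=30) cum 70
  x=12 (P, w=3) cum 73
  x=17 (R, w=10) cum 83
  x=17 (U, w=15) cum 98
  x=20 (S, w=90) cum 188  ← median
  x=24 (Q, w=20) cum 208
⇒ x* = 20
y-coordinate, sorted with cumulative weight:
  y=2 (T, w=30) cum 30
  y=6 (Q, w=20) cum 50
  y=7 (P, w=3) cum 53
  y=13 (S, w=90) cum 143  ← median
  y=13 (U, w=15) cum 158
  y=17 (V, w=40) cum 198
  y=25 (R, w=10) cum 208
⇒ y* = 13

(20, 13)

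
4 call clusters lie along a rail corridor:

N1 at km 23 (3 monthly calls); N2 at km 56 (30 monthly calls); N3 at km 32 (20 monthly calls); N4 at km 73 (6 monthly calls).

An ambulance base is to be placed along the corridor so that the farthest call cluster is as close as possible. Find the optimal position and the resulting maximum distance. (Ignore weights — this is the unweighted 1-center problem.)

location 48, max distance 25

The 1-center on a line is the midpoint of the two extreme points: leftmost at 23, rightmost at 73.
Optimal location = (23 + 73)/2 = 48; maximum distance = (73 − 23)/2 = 25.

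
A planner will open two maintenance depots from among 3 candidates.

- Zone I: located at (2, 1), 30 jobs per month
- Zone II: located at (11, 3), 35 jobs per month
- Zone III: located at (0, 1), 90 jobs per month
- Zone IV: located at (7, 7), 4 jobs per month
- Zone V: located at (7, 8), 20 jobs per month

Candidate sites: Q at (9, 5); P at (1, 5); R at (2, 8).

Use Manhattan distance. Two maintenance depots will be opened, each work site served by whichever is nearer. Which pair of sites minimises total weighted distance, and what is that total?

Evaluate every pair (each demand assigned to the nearer of the two):
  {Q, P}: total = 856
  {P, R}: total = 1144
  {Q, R}: total = 1276
Best pair: {Q, P} with total 856.

{Q, P}, total 856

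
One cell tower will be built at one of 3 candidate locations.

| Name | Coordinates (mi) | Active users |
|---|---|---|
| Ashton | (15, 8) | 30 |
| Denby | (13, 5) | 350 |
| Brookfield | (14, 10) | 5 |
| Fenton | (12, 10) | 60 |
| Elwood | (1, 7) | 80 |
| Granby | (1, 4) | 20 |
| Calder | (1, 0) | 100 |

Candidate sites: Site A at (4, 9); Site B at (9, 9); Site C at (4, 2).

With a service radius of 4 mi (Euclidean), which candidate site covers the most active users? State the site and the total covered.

Site C, covering 120

Coverage radius r = 4 mi; a point is covered iff (Δx)²+(Δy)² ≤ 4² = 16.
  Site A (4, 9): covers {Elwood} → 80
  Site B (9, 9): covers {Fenton} → 60
  Site C (4, 2): covers {Granby, Calder} → 120
Maximum coverage at Site C: 120 active users.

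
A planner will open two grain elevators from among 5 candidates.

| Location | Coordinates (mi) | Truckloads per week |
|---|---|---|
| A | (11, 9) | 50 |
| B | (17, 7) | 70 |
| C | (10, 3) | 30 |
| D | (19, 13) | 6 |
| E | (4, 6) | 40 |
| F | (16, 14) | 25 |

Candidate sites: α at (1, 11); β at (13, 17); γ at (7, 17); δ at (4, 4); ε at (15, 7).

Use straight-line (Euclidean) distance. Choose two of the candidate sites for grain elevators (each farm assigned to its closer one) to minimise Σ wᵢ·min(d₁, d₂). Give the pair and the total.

Evaluate every pair (each demand assigned to the nearer of the two):
  {δ, ε}: total = 846.1
  {α, ε}: total = 1009.0
  {β, ε}: total = 1146.8
  {γ, ε}: total = 1217.6
  {β, δ}: total = 1578.0
  {α, β}: total = 1910.1
  {γ, δ}: total = 1939.6
  {α, δ}: total = 2113.9
  {β, γ}: total = 2201.2
  {α, γ}: total = 2344.7
Best pair: {δ, ε} with total 846.1.

{δ, ε}, total 846.1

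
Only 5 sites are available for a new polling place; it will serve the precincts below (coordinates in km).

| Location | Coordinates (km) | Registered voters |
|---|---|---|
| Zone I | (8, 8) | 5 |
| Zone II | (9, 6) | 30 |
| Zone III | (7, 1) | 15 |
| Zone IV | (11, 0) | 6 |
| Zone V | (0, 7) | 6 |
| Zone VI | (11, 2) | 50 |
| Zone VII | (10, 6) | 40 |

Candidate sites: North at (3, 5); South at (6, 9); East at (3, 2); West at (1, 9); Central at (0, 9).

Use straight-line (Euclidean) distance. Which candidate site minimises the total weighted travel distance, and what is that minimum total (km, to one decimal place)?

South, total 989.2 km

Total weighted distance at each candidate:
  North (3, 5): total = 1084.8
  South (6, 9): total = 989.2
  East (3, 2): total = 1124.2
  West (1, 9): total = 1525.6
  Central (0, 9): total = 1651.2
Minimum is at South with total 989.2 km.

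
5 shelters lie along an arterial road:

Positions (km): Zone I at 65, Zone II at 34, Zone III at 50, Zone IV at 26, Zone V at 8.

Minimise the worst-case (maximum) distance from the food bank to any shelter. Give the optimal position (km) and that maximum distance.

location 36.5, max distance 28.5

The 1-center on a line is the midpoint of the two extreme points: leftmost at 8, rightmost at 65.
Optimal location = (8 + 65)/2 = 36.5; maximum distance = (65 − 8)/2 = 28.5.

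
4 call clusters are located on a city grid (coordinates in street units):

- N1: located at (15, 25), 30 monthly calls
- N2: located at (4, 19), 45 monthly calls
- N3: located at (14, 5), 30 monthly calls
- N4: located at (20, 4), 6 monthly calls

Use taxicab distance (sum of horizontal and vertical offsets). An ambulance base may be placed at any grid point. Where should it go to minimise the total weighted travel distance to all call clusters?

(14, 19)

Manhattan distance separates: Σwᵢ(|x−xᵢ|+|y−yᵢ|) = Σwᵢ|x−xᵢ| + Σwᵢ|y−yᵢ|, so x and y are optimised independently as 1-D weighted medians.
Total weight W = 111; half = 55.5.
x-coordinate, sorted with cumulative weight:
  x=4 (N2, w=45) cum 45
  x=14 (N3, w=30) cum 75  ← median
  x=15 (N1, w=30) cum 105
  x=20 (N4, w=6) cum 111
⇒ x* = 14
y-coordinate, sorted with cumulative weight:
  y=4 (N4, w=6) cum 6
  y=5 (N3, w=30) cum 36
  y=19 (N2, w=45) cum 81  ← median
  y=25 (N1, w=30) cum 111
⇒ y* = 19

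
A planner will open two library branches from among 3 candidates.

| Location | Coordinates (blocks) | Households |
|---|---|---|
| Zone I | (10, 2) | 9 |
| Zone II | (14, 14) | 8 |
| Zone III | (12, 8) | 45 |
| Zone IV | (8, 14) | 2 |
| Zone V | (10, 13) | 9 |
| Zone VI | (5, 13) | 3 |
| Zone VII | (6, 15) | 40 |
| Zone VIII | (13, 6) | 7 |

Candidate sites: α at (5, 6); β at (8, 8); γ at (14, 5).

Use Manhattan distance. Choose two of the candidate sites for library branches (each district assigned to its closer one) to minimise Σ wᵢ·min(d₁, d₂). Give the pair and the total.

{β, γ}, total 788

Evaluate every pair (each demand assigned to the nearer of the two):
  {β, γ}: total = 788
  {α, β}: total = 853
  {α, γ}: total = 925
Best pair: {β, γ} with total 788.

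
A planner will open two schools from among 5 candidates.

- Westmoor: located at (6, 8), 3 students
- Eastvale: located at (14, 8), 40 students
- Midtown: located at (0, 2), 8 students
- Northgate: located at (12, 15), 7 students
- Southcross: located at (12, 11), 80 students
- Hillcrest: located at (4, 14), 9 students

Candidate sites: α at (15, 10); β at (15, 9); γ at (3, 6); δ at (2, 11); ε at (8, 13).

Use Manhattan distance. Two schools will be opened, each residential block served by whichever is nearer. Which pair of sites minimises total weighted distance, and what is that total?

{α, γ}, total 648

Evaluate every pair (each demand assigned to the nearer of the two):
  {α, γ}: total = 648
  {α, δ}: total = 650
  {β, γ}: total = 695
  {β, δ}: total = 697
  {α, ε}: total = 700
  {β, ε}: total = 740
  {α, β}: total = 797
  {γ, ε}: total = 1078
  {δ, ε}: total = 1116
  {γ, δ}: total = 1534
Best pair: {α, γ} with total 648.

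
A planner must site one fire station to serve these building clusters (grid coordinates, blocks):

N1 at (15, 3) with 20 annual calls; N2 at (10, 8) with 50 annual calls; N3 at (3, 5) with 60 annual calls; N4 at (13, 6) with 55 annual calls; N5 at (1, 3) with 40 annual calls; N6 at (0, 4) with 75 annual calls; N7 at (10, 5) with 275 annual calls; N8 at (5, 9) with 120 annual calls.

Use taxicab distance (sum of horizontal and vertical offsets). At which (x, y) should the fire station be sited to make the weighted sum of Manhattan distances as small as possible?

Manhattan distance separates: Σwᵢ(|x−xᵢ|+|y−yᵢ|) = Σwᵢ|x−xᵢ| + Σwᵢ|y−yᵢ|, so x and y are optimised independently as 1-D weighted medians.
Total weight W = 695; half = 347.5.
x-coordinate, sorted with cumulative weight:
  x=0 (N6, w=75) cum 75
  x=1 (N5, w=40) cum 115
  x=3 (N3, w=60) cum 175
  x=5 (N8, w=120) cum 295
  x=10 (N2, w=50) cum 345
  x=10 (N7, w=275) cum 620  ← median
  x=13 (N4, w=55) cum 675
  x=15 (N1, w=20) cum 695
⇒ x* = 10
y-coordinate, sorted with cumulative weight:
  y=3 (N1, w=20) cum 20
  y=3 (N5, w=40) cum 60
  y=4 (N6, w=75) cum 135
  y=5 (N3, w=60) cum 195
  y=5 (N7, w=275) cum 470  ← median
  y=6 (N4, w=55) cum 525
  y=8 (N2, w=50) cum 575
  y=9 (N8, w=120) cum 695
⇒ y* = 5

(10, 5)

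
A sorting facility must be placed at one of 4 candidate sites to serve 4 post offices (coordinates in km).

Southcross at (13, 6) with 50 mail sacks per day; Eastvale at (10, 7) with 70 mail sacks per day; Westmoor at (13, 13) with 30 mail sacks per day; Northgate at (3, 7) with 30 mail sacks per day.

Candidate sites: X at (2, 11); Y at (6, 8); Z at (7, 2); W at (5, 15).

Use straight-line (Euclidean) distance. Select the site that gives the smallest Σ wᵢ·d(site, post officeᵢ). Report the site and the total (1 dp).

Y, total 1005.6 km

Total weighted distance at each candidate:
  X (2, 11): total = 1689.4
  Y (6, 8): total = 1005.6
  Z (7, 2): total = 1336.7
  W (5, 15): total = 1757.2
Minimum is at Y with total 1005.6 km.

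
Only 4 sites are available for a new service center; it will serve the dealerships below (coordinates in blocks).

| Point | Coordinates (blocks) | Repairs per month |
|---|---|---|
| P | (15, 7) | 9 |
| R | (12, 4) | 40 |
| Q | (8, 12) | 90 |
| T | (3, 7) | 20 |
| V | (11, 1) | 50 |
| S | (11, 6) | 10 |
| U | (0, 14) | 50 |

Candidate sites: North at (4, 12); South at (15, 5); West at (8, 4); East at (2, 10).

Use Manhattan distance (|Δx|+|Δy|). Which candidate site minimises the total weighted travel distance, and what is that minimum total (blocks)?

West, total 2380 blocks

Total weighted distance at each candidate:
  North (4, 12): total = 2594
  South (15, 5): total = 3368
  West (8, 4): total = 2380
  East (2, 10): total = 2914
Minimum is at West with total 2380 blocks.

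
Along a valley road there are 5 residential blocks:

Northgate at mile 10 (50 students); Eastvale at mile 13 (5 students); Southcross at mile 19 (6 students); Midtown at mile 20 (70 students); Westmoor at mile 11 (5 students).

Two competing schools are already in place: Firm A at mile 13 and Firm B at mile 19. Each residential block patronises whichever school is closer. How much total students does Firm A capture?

60

The indifferent point is the midpoint (13+19)/2 = 16; residential blocks left of it (closer to Firm A at 13) go to Firm A, those right go to Firm B.
  Northgate at 10 (w=50) → Firm A
  Westmoor at 11 (w=5) → Firm A
  Eastvale at 13 (w=5) → Firm A
  Southcross at 19 (w=6) → Firm B
  Midtown at 20 (w=70) → Firm B
Firm A captures 60; Firm B captures 76.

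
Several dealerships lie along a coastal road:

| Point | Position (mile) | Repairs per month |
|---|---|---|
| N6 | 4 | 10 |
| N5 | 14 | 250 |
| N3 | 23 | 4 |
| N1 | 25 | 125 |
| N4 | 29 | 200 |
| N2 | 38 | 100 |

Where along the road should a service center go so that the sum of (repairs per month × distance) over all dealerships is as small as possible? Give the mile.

x = 25

For a sum of weighted absolute distances on a line, the optimum is the weighted median (not the mean). Total weight W = 689; half-weight = 344.5.
Sort by position and accumulate weight:
  mile 4 (N6, w=10) → cum 10
  mile 14 (N5, w=250) → cum 260
  mile 23 (N3, w=4) → cum 264
  mile 25 (N1, w=125) → cum 389  ≥ 344.5 → median here
  mile 29 (N4, w=200) → cum 589
  mile 38 (N2, w=100) → cum 689
Optimal location: mile 25.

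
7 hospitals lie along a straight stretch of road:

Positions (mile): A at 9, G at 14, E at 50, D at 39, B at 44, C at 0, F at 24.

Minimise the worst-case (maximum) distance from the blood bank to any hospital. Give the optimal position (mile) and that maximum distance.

location 25, max distance 25

The 1-center on a line is the midpoint of the two extreme points: leftmost at 0, rightmost at 50.
Optimal location = (0 + 50)/2 = 25; maximum distance = (50 − 0)/2 = 25.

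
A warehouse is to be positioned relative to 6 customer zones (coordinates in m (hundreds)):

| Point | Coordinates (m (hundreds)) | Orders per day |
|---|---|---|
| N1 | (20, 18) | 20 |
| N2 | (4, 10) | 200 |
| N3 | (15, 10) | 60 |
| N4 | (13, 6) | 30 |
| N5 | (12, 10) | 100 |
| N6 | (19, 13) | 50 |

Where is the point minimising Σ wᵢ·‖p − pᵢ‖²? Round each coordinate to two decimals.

(10.09, 10.41)

The minimiser of Σwᵢ‖p−pᵢ‖² is the weighted centroid p* = (Σwᵢpᵢ)/(Σwᵢ).
Σwᵢ = 460.
Σwᵢxᵢ = 20·20 + 200·4 + 60·15 + 30·13 + 100·12 + 50·19 = 4640.
Σwᵢyᵢ = 20·18 + 200·10 + 60·10 + 30·6 + 100·10 + 50·13 = 4790.
x* = 4640/460 = 10.09, y* = 4790/460 = 10.41.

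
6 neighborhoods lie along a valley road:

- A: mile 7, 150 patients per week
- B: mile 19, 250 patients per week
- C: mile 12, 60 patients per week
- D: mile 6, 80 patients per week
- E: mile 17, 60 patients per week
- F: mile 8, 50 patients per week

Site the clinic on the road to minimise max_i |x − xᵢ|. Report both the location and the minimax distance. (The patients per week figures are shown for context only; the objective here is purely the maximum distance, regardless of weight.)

The 1-center on a line is the midpoint of the two extreme points: leftmost at 6, rightmost at 19.
Optimal location = (6 + 19)/2 = 12.5; maximum distance = (19 − 6)/2 = 6.5.

location 12.5, max distance 6.5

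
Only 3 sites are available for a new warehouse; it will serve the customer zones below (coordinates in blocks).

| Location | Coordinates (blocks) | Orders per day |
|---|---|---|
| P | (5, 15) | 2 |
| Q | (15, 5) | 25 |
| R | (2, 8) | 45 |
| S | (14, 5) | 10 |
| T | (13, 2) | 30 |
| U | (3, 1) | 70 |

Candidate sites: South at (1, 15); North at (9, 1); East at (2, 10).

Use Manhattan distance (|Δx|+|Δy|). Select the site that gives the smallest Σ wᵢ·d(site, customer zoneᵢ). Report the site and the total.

Total weighted distance at each candidate:
  South (1, 15): total = 3068
  North (9, 1): total = 1576
  East (2, 10): total = 1996
Minimum is at North with total 1576 blocks.

North, total 1576 blocks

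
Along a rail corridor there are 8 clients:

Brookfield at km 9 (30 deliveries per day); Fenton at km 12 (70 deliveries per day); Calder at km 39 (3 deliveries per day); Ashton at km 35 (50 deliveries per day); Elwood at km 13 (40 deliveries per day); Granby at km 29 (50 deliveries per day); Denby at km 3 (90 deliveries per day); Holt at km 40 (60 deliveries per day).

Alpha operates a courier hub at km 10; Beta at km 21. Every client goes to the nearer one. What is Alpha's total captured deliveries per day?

The indifferent point is the midpoint (10+21)/2 = 15.5; clients left of it (closer to Alpha at 10) go to Alpha, those right go to Beta.
  Denby at 3 (w=90) → Alpha
  Brookfield at 9 (w=30) → Alpha
  Fenton at 12 (w=70) → Alpha
  Elwood at 13 (w=40) → Alpha
  Granby at 29 (w=50) → Beta
  Ashton at 35 (w=50) → Beta
  Calder at 39 (w=3) → Beta
  Holt at 40 (w=60) → Beta
Alpha captures 230; Beta captures 163.

230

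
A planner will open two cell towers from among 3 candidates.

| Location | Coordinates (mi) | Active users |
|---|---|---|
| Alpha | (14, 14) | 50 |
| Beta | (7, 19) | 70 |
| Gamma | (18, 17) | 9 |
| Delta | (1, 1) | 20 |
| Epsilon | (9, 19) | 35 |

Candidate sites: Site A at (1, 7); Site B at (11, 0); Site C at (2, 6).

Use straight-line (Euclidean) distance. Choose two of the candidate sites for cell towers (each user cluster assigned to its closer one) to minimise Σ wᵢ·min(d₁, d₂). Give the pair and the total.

Evaluate every pair (each demand assigned to the nearer of the two):
  {Site A, Site C}: total = 2441.8
  {Site A, Site B}: total = 2445.3
  {Site B, Site C}: total = 2475.1
Best pair: {Site A, Site C} with total 2441.8.

{Site A, Site C}, total 2441.8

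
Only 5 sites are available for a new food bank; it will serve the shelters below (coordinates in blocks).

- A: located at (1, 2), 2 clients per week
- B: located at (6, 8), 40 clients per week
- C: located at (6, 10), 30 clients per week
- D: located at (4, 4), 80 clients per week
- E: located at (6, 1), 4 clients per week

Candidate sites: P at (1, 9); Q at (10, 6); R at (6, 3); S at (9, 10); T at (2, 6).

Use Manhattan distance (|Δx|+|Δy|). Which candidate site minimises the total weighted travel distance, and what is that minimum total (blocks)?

Total weighted distance at each candidate:
  P (1, 9): total = 1126
  Q (10, 6): total = 1182
  R (6, 3): total = 670
  S (9, 10): total = 1250
  T (2, 6): total = 846
Minimum is at R with total 670 blocks.

R, total 670 blocks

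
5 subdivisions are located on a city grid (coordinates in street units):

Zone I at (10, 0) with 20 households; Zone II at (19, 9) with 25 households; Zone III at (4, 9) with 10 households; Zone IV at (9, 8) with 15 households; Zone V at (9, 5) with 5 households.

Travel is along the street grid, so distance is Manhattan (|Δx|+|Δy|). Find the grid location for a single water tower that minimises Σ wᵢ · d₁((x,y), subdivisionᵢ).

(10, 8)

Manhattan distance separates: Σwᵢ(|x−xᵢ|+|y−yᵢ|) = Σwᵢ|x−xᵢ| + Σwᵢ|y−yᵢ|, so x and y are optimised independently as 1-D weighted medians.
Total weight W = 75; half = 37.5.
x-coordinate, sorted with cumulative weight:
  x=4 (Zone III, w=10) cum 10
  x=9 (Zone IV, w=15) cum 25
  x=9 (Zone V, w=5) cum 30
  x=10 (Zone I, w=20) cum 50  ← median
  x=19 (Zone II, w=25) cum 75
⇒ x* = 10
y-coordinate, sorted with cumulative weight:
  y=0 (Zone I, w=20) cum 20
  y=5 (Zone V, w=5) cum 25
  y=8 (Zone IV, w=15) cum 40  ← median
  y=9 (Zone II, w=25) cum 65
  y=9 (Zone III, w=10) cum 75
⇒ y* = 8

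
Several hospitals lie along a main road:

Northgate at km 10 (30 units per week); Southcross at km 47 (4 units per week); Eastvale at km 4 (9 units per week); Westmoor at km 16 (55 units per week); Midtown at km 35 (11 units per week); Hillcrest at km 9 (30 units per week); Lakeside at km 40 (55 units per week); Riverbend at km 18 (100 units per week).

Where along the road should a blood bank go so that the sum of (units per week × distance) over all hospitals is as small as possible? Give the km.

For a sum of weighted absolute distances on a line, the optimum is the weighted median (not the mean). Total weight W = 294; half-weight = 147.
Sort by position and accumulate weight:
  km 4 (Eastvale, w=9) → cum 9
  km 9 (Hillcrest, w=30) → cum 39
  km 10 (Northgate, w=30) → cum 69
  km 16 (Westmoor, w=55) → cum 124
  km 18 (Riverbend, w=100) → cum 224  ≥ 147 → median here
  km 35 (Midtown, w=11) → cum 235
  km 40 (Lakeside, w=55) → cum 290
  km 47 (Southcross, w=4) → cum 294
Optimal location: km 18.

x = 18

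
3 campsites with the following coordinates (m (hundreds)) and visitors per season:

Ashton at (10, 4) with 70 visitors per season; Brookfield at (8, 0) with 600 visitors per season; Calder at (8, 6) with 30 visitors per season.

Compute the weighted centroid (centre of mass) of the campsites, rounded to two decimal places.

The minimiser of Σwᵢ‖p−pᵢ‖² is the weighted centroid p* = (Σwᵢpᵢ)/(Σwᵢ).
Σwᵢ = 700.
Σwᵢxᵢ = 70·10 + 600·8 + 30·8 = 5740.
Σwᵢyᵢ = 70·4 + 600·0 + 30·6 = 460.
x* = 5740/700 = 8.20, y* = 460/700 = 0.66.

(8.20, 0.66)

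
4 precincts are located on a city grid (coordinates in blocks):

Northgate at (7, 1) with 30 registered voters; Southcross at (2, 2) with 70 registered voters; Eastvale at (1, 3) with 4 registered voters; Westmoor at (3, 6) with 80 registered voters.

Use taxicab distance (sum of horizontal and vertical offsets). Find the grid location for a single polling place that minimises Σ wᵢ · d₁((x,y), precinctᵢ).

(3, 2)

Manhattan distance separates: Σwᵢ(|x−xᵢ|+|y−yᵢ|) = Σwᵢ|x−xᵢ| + Σwᵢ|y−yᵢ|, so x and y are optimised independently as 1-D weighted medians.
Total weight W = 184; half = 92.
x-coordinate, sorted with cumulative weight:
  x=1 (Eastvale, w=4) cum 4
  x=2 (Southcross, w=70) cum 74
  x=3 (Westmoor, w=80) cum 154  ← median
  x=7 (Northgate, w=30) cum 184
⇒ x* = 3
y-coordinate, sorted with cumulative weight:
  y=1 (Northgate, w=30) cum 30
  y=2 (Southcross, w=70) cum 100  ← median
  y=3 (Eastvale, w=4) cum 104
  y=6 (Westmoor, w=80) cum 184
⇒ y* = 2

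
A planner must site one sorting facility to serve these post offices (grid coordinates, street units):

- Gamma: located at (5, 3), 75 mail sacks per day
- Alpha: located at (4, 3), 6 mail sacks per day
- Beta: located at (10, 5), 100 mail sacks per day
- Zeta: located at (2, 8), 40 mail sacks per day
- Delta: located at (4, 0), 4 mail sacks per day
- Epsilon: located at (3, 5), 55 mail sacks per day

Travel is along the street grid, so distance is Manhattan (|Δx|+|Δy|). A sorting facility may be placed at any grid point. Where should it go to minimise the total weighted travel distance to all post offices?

Manhattan distance separates: Σwᵢ(|x−xᵢ|+|y−yᵢ|) = Σwᵢ|x−xᵢ| + Σwᵢ|y−yᵢ|, so x and y are optimised independently as 1-D weighted medians.
Total weight W = 280; half = 140.
x-coordinate, sorted with cumulative weight:
  x=2 (Zeta, w=40) cum 40
  x=3 (Epsilon, w=55) cum 95
  x=4 (Alpha, w=6) cum 101
  x=4 (Delta, w=4) cum 105
  x=5 (Gamma, w=75) cum 180  ← median
  x=10 (Beta, w=100) cum 280
⇒ x* = 5
y-coordinate, sorted with cumulative weight:
  y=0 (Delta, w=4) cum 4
  y=3 (Gamma, w=75) cum 79
  y=3 (Alpha, w=6) cum 85
  y=5 (Beta, w=100) cum 185  ← median
  y=5 (Epsilon, w=55) cum 240
  y=8 (Zeta, w=40) cum 280
⇒ y* = 5

(5, 5)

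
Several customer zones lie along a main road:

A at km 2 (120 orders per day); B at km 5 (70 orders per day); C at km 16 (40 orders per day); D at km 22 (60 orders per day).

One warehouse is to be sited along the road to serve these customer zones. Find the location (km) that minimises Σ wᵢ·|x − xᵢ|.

x = 5

For a sum of weighted absolute distances on a line, the optimum is the weighted median (not the mean). Total weight W = 290; half-weight = 145.
Sort by position and accumulate weight:
  km 2 (A, w=120) → cum 120
  km 5 (B, w=70) → cum 190  ≥ 145 → median here
  km 16 (C, w=40) → cum 230
  km 22 (D, w=60) → cum 290
Optimal location: km 5.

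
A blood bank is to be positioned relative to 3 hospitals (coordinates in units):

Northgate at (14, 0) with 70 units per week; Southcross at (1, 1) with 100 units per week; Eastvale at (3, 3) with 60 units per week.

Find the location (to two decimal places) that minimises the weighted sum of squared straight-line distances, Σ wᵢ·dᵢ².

(5.48, 1.22)

The minimiser of Σwᵢ‖p−pᵢ‖² is the weighted centroid p* = (Σwᵢpᵢ)/(Σwᵢ).
Σwᵢ = 230.
Σwᵢxᵢ = 70·14 + 100·1 + 60·3 = 1260.
Σwᵢyᵢ = 70·0 + 100·1 + 60·3 = 280.
x* = 1260/230 = 5.48, y* = 280/230 = 1.22.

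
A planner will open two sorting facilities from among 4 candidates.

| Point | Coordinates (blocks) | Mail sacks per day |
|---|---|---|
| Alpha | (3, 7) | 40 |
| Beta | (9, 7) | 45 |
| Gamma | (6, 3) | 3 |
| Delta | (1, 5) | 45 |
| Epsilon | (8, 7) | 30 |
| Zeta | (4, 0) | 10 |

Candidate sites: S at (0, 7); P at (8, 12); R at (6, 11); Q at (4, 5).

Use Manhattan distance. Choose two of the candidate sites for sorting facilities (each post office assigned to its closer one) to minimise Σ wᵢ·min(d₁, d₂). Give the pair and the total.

{P, Q}, total 737

Evaluate every pair (each demand assigned to the nearer of the two):
  {P, Q}: total = 737
  {S, Q}: total = 812
  {R, Q}: total = 812
  {S, P}: total = 815
  {S, R}: total = 884
  {P, R}: total = 1349
Best pair: {P, Q} with total 737.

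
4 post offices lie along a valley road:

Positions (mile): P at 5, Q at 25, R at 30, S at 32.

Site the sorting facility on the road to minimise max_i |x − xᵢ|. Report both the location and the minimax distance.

The 1-center on a line is the midpoint of the two extreme points: leftmost at 5, rightmost at 32.
Optimal location = (5 + 32)/2 = 18.5; maximum distance = (32 − 5)/2 = 13.5.

location 18.5, max distance 13.5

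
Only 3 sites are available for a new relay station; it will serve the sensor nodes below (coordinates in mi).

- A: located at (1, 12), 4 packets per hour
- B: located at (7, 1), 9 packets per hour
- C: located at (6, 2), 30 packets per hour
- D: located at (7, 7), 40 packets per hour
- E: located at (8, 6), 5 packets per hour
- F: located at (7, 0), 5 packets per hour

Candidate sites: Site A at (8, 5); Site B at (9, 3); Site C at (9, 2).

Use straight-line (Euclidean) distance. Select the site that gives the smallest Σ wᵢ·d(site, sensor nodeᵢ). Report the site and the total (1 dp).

Site A, total 304.8 mi

Total weighted distance at each candidate:
  Site A (8, 5): total = 304.8
  Site B (9, 3): total = 381.2
  Site C (9, 2): total = 411.5
Minimum is at Site A with total 304.8 mi.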